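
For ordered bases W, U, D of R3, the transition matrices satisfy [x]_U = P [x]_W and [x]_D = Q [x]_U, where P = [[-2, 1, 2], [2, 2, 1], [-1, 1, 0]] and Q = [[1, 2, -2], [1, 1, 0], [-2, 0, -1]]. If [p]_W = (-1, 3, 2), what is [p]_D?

Apply P to get U-coordinates (9, 6, 4), then Q to get D-coordinates.
The result is [p]_D = (13, 15, -22).

(13, 15, -22)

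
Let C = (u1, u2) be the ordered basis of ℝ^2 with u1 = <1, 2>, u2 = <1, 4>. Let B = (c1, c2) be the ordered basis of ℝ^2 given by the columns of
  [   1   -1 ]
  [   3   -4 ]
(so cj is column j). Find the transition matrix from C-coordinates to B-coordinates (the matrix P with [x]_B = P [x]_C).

[[2, 0], [1, -1]]

Let M have columns uj and N have columns cj. Then for every x, N [x]_B = x = M [x]_C, so P = N^(-1) M.
Since det N = -1, N^(-1) has integer entries; multiplying gives P = [[2, 0], [1, -1]].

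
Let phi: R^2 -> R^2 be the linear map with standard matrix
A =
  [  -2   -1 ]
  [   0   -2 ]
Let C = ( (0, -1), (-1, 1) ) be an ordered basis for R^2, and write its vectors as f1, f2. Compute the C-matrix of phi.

Let P have columns f1, f2. Then [phi]_C = P^(-1) A P.
Here det P = -1, so P^(-1) is integer; computing A P first and then P^(-1)(A P) gives [[-3, 1], [-1, -1]].

[[-3, 1], [-1, -1]]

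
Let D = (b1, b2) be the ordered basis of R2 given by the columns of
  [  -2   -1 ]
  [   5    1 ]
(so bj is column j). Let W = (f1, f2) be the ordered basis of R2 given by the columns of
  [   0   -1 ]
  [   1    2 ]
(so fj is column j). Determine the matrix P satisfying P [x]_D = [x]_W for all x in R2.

[[1, -1], [2, 1]]

Let M have columns bj and N have columns fj. Then for every x, N [x]_W = x = M [x]_D, so P = N^(-1) M.
Since det N = 1, N^(-1) has integer entries; multiplying gives P = [[1, -1], [2, 1]].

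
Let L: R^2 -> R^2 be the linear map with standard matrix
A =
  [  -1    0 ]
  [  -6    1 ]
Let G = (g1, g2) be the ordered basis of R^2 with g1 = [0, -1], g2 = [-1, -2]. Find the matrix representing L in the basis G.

With P the matrix whose columns are g1, g2, [L]_G = P^(-1) A P.
Column by column: L(g1) = A g1 = [0, -1]; its G-coordinates [1, 0] give column 1.
Continuing for each basis vector yields [L]_G = [[1, -2], [0, -1]].

[[1, -2], [0, -1]]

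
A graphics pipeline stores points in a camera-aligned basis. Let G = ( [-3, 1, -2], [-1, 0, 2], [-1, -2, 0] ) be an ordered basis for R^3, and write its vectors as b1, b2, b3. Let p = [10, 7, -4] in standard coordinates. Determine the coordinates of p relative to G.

[p]_G is the unique c with M c = p, where M has columns b1, ..., b3.
Row-reducing the augmented matrix [M | p] gives c = (-1, -3, -4).
Check: -b1 - 3b2 - 4b3 = [10, 7, -4].

[-1, -3, -4]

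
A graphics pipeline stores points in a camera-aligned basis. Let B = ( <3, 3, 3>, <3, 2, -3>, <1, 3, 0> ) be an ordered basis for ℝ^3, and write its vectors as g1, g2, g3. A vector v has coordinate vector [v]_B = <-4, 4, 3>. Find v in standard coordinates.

By definition v = -4g1 + 4g2 + 3g3.
Summing componentwise gives <3, 5, -24>.

<3, 5, -24>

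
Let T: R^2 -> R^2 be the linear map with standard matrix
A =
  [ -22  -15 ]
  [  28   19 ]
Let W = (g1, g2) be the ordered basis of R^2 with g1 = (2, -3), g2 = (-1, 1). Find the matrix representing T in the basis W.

With P the matrix whose columns are g1, g2, [T]_W = P^(-1) A P.
Column by column: T(g1) = A g1 = (1, -1); its W-coordinates (0, -1) give column 1.
Continuing for each basis vector yields [T]_W = [[0, 2], [-1, -3]].

[[0, 2], [-1, -3]]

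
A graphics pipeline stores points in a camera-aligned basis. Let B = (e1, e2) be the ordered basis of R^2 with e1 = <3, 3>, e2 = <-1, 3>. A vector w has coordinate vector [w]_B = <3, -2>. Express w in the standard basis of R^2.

w = M [w]_B, where M has columns e1, e2.
Carrying out the matrix-vector product, w = <11, 3>.

<11, 3>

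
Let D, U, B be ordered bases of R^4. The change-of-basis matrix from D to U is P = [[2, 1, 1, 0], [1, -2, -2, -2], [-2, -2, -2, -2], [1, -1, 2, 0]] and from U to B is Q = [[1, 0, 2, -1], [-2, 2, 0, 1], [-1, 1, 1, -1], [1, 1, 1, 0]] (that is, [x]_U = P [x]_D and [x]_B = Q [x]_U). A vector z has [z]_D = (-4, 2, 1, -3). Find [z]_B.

(15, -2, 13, -1)

First [z]_U = P [z]_D = (-5, -4, 8, -4).
Then [z]_B = Q [z]_U = (15, -2, 13, -1).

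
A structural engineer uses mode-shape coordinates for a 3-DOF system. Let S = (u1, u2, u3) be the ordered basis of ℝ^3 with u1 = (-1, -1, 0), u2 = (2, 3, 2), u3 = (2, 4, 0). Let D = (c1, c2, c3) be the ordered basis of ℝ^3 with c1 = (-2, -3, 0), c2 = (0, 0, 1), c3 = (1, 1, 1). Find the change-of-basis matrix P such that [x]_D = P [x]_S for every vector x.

[[0, -1, -2], [1, 2, 2], [-1, 0, -2]]

Column j of P is [uj]_D, since P maps S-coordinates to D-coordinates.
Expressing u1 in D: u1 = 0·c1 + c2 - c3, so column 1 of P is (0, 1, -1).
Doing the same for each uj gives P = [[0, -1, -2], [1, 2, 2], [-1, 0, -2]].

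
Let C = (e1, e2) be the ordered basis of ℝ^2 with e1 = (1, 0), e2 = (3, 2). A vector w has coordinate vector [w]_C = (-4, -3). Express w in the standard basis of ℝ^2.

(-13, -6)

The coordinates say w = -4e1 - 3e2; adding the scaled basis vectors gives (-13, -6).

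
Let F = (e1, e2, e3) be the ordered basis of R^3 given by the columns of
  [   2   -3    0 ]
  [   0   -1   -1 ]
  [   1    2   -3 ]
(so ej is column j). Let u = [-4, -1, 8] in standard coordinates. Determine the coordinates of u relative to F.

Write u = c_1 e1 + ... + c_3 e3 and solve for the c_i.
Row-reducing the augmented matrix [M | u] gives c = (1, 2, -1).
Check: e1 + 2e2 - e3 = [-4, -1, 8].

[1, 2, -1]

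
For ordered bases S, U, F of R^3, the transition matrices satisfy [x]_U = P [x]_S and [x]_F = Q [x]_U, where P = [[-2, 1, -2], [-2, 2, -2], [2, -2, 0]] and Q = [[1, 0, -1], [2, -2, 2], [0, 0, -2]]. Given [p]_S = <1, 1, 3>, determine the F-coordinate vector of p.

First [p]_U = P [p]_S = <-7, -6, 0>.
Then [p]_F = Q [p]_U = <-7, -2, 0>.

<-7, -2, 0>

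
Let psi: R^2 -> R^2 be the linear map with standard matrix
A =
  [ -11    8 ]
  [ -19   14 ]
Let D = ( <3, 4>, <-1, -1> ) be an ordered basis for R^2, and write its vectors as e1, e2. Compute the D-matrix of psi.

[[0, 2], [1, 3]]

The j-th column of [psi]_D is [psi(ej)]_D.
psi(e1) = A e1 = <-1, -1> = 0·e1 + e2, so column 1 is <0, 1>.
Repeating for e2 and assembling the columns gives [[0, 2], [1, 3]].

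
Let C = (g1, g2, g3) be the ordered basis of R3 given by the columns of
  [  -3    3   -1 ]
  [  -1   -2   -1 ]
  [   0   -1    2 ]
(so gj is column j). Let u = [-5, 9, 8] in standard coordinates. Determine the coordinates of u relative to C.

[-3, -4, 2]

We seek scalars with c_1 g1 + ... + c_3 g3 = u; equivalently solve M c = u where the columns of M are g1, ..., g3.
Solving this 3x3 system gives c = (-3, -4, 2).
Check: -3g1 - 4g2 + 2g3 = [-5, 9, 8].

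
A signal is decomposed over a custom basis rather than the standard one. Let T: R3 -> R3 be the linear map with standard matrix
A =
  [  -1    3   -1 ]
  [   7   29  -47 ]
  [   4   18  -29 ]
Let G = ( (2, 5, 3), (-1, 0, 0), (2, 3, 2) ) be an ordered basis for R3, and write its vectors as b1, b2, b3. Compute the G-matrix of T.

With P the matrix whose columns are b1, ..., b3, [T]_G = P^(-1) A P.
Column by column: T(b1) = A b1 = (10, 18, 11); its G-coordinates (3, -2, 1) give column 1.
Continuing for each basis vector yields [T]_G = [[3, -2, 2], [-2, -3, -3], [1, 1, -1]].

[[3, -2, 2], [-2, -3, -3], [1, 1, -1]]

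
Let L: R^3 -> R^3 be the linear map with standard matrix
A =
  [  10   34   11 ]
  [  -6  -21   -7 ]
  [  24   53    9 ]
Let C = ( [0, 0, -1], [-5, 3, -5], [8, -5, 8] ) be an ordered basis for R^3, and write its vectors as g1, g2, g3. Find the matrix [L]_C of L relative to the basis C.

[[-2, 3, -1], [-1, -1, 2], [-2, -1, 1]]

Let P have columns g1, ..., g3. Then [L]_C = P^(-1) A P.
Here det P = -1, so P^(-1) is integer; computing A P first and then P^(-1)(A P) gives [[-2, 3, -1], [-1, -1, 2], [-2, -1, 1]].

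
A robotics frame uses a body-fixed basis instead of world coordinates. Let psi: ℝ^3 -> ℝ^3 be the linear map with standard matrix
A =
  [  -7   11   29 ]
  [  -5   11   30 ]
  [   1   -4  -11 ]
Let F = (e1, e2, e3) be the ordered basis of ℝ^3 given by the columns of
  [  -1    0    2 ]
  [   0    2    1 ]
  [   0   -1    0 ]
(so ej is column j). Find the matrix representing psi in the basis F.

Let P have columns e1, ..., e3. Then [psi]_F = P^(-1) A P.
Here det P = -1, so P^(-1) is integer; computing A P first and then P^(-1)(A P) gives [[-1, 3, -3], [1, -3, 2], [3, -2, -3]].

[[-1, 3, -3], [1, -3, 2], [3, -2, -3]]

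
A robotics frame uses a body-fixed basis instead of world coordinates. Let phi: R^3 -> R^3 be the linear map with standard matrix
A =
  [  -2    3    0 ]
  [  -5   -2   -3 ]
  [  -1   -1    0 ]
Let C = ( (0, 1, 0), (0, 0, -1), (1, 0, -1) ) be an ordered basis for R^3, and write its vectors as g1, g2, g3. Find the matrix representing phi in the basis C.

[[-2, 3, -2], [-2, 0, 3], [3, 0, -2]]

Let P have columns g1, ..., g3. Then [phi]_C = P^(-1) A P.
Here det P = -1, so P^(-1) is integer; computing A P first and then P^(-1)(A P) gives [[-2, 3, -2], [-2, 0, 3], [3, 0, -2]].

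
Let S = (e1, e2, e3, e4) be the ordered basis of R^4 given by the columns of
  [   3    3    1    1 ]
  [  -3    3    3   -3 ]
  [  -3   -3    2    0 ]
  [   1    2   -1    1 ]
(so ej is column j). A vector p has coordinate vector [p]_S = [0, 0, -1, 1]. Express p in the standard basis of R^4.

The coordinates say p = 0·e1 + 0·e2 - e3 + e4; adding the scaled basis vectors gives [0, -6, -2, 2].

[0, -6, -2, 2]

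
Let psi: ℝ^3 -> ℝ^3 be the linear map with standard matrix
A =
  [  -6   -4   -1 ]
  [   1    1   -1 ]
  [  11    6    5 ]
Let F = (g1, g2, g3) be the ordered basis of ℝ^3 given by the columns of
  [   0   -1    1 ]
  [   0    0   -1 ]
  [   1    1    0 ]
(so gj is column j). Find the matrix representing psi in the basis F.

With P the matrix whose columns are g1, ..., g3, [psi]_F = P^(-1) A P.
Column by column: psi(g1) = A g1 = [-1, -1, 5]; its F-coordinates [3, 2, 1] give column 1.
Continuing for each basis vector yields [psi]_F = [[3, -3, 3], [2, -3, 2], [1, 2, 0]].

[[3, -3, 3], [2, -3, 2], [1, 2, 0]]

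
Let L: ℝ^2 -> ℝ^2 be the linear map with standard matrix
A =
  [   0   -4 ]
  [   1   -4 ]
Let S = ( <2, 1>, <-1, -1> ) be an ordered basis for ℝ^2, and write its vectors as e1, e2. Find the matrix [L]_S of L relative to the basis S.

With P the matrix whose columns are e1, e2, [L]_S = P^(-1) A P.
Column by column: L(e1) = A e1 = <-4, -2>; its S-coordinates <-2, 0> give column 1.
Continuing for each basis vector yields [L]_S = [[-2, 1], [0, -2]].

[[-2, 1], [0, -2]]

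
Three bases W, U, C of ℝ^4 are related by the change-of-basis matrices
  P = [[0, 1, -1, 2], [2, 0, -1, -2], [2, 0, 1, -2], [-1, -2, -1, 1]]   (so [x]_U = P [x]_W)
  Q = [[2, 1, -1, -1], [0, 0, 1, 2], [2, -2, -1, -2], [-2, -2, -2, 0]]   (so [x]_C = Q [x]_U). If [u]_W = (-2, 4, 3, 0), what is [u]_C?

Apply P to get U-coordinates (1, -7, -1, -9), then Q to get C-coordinates.
The result is [u]_C = (5, -19, 35, 14).

(5, -19, 35, 14)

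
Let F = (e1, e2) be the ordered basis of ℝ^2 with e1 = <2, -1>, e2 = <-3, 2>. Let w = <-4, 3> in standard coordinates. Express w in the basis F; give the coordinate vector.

<1, 2>

We seek scalars with c_1 e1 + c_2 e2 = w; equivalently solve M c = w where the columns of M are e1, e2.
System: 2c_1 - 3c_2 = -4, -c_1 + 2c_2 = 3; solving gives c_1 = 1, c_2 = 2.
Check: e1 + 2e2 = <-4, 3>.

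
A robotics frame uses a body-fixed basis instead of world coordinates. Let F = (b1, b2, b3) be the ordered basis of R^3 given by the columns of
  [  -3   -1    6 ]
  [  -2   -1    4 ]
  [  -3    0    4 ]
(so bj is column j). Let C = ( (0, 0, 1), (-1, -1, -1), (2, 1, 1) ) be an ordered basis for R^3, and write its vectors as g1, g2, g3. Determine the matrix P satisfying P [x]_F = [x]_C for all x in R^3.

[[-1, 1, 0], [1, 1, -2], [-1, 0, 2]]

Column j of P is [bj]_C, since P maps F-coordinates to C-coordinates.
Expressing b1 in C: b1 = -g1 + g2 - g3, so column 1 of P is (-1, 1, -1).
Doing the same for each bj gives P = [[-1, 1, 0], [1, 1, -2], [-1, 0, 2]].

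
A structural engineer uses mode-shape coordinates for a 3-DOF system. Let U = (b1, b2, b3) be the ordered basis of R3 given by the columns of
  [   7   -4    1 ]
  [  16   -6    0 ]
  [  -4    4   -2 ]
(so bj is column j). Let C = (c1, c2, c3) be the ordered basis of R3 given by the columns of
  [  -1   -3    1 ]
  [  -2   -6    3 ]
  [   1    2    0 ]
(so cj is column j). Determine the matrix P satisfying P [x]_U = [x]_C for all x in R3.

Let M have columns bj and N have columns cj. Then for every x, N [x]_C = x = M [x]_U, so P = N^(-1) M.
Since det N = -1, N^(-1) has integer entries; multiplying gives P = [[-2, 0, 0], [-1, 2, -1], [2, 2, -2]].

[[-2, 0, 0], [-1, 2, -1], [2, 2, -2]]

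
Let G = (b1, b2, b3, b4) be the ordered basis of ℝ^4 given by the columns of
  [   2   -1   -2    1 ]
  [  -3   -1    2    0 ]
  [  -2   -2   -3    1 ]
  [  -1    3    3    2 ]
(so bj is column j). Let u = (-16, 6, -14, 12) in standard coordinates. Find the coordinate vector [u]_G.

We seek scalars with c_1 b1 + ... + c_4 b4 = u; equivalently solve M c = u where the columns of M are b1, ..., b4.
Row-reducing the augmented matrix [M | u] gives c = (-2, 4, 2, -4).
Check: -2b1 + 4b2 + 2b3 - 4b4 = (-16, 6, -14, 12).

(-2, 4, 2, -4)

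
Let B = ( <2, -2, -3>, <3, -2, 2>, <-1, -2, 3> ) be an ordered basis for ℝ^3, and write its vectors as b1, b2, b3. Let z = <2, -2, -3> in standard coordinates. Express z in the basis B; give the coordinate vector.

We seek scalars with c_1 b1 + ... + c_3 b3 = z; equivalently solve M c = z where the columns of M are b1, ..., b3.
Row-reducing the augmented matrix [M | z] gives c = (1, 0, 0).
Check: b1 + 0·b2 + 0·b3 = <2, -2, -3>.

<1, 0, 0>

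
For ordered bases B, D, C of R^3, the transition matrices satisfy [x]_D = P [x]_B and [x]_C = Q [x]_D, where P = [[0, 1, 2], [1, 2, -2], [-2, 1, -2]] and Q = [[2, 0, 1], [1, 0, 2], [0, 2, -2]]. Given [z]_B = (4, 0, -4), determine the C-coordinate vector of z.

Composing the changes, [z]_C = Q P [z]_B.
Q P = [[-2, 3, 2], [-4, 3, -2], [6, 2, 0]]; applying this to (4, 0, -4) gives (-16, -8, 24).

(-16, -8, 24)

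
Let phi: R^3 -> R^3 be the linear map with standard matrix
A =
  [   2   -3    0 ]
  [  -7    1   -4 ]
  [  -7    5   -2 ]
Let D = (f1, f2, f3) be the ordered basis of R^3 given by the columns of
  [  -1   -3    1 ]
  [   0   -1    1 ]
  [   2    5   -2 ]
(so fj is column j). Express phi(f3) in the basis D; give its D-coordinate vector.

(3, 0, 2)

Compute phi(f3) = A f3 = (-1, 2, 2) in standard coordinates.
Then write this in D-coordinates: solve for y in y_1 f1 + ... + y_3 f3 = (-1, 2, 2).
This gives y = (3, 0, 2), which is column 3 of [phi]_D.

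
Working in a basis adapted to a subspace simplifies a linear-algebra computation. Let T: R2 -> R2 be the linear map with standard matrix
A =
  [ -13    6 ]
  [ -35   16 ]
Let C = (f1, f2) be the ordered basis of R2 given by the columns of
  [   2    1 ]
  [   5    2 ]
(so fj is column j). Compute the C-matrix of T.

Let P have columns f1, f2. Then [T]_C = P^(-1) A P.
Here det P = -1, so P^(-1) is integer; computing A P first and then P^(-1)(A P) gives [[2, -1], [0, 1]].

[[2, -1], [0, 1]]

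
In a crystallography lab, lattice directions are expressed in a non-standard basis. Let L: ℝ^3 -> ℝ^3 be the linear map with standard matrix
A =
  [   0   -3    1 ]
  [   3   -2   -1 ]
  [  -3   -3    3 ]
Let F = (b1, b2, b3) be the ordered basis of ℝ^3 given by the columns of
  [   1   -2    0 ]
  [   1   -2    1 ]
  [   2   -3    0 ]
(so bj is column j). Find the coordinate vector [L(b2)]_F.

[-3, -3, -2]

Column 2 of [L]_F is the F-coordinate vector of L(b2).
In standard coordinates L(b2) = A b2 = [3, 1, 3].
Converting to F: [3, 1, 3] = -3b1 - 3b2 - 2b3, so the coordinate vector is [-3, -3, -2].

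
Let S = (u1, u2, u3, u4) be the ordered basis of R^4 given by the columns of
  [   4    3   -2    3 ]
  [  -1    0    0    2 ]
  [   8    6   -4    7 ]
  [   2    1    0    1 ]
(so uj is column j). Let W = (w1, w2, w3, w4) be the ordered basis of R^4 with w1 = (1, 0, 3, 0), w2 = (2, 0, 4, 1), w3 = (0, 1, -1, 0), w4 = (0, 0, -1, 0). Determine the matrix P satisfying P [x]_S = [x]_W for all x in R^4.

Take x = uj: its S-coordinates are the j-th standard unit vector, so P e_j — column j of P — equals [uj]_W.
u1 = 0·w1 + 2w2 - w3 + w4, giving column 1 = (0, 2, -1, 1); repeating for each j gives P = [[0, 1, -2, 1], [2, 1, 0, 1], [-1, 0, 0, 2], [1, 1, -2, -2]].

[[0, 1, -2, 1], [2, 1, 0, 1], [-1, 0, 0, 2], [1, 1, -2, -2]]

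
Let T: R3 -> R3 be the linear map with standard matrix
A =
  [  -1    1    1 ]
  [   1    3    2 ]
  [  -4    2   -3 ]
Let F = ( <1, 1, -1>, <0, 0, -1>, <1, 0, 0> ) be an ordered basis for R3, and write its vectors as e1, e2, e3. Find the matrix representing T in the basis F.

Let P have columns e1, ..., e3. Then [T]_F = P^(-1) A P.
Here det P = -1, so P^(-1) is integer; computing A P first and then P^(-1)(A P) gives [[2, -2, 1], [-3, -1, 3], [-3, 1, -2]].

[[2, -2, 1], [-3, -1, 3], [-3, 1, -2]]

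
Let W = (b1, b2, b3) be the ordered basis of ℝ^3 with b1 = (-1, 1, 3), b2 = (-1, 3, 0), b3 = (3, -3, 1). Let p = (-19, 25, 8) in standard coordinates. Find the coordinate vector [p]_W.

We seek scalars with c_1 b1 + ... + c_3 b3 = p; equivalently solve M c = p where the columns of M are b1, ..., b3.
Solving this 3x3 system gives c = (4, 3, -4).
Check: 4b1 + 3b2 - 4b3 = (-19, 25, 8).

(4, 3, -4)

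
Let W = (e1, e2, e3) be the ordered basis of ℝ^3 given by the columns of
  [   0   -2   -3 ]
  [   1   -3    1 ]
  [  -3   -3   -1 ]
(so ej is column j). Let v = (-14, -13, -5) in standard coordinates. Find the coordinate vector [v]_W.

(-3, 4, 2)

[v]_W is the unique c with M c = v, where M has columns e1, ..., e3.
Row-reducing the augmented matrix [M | v] gives c = (-3, 4, 2).
Check: -3e1 + 4e2 + 2e3 = (-14, -13, -5).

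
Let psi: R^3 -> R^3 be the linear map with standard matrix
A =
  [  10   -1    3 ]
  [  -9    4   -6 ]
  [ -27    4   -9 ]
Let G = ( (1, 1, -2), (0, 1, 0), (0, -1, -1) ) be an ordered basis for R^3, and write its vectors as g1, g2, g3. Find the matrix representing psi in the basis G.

The j-th column of [psi]_G is [psi(gj)]_G.
psi(g1) = A g1 = (3, 7, -5) = 3g1 + 3g2 - g3, so column 1 is (3, 3, -1).
Repeating for g2, g3 and assembling the columns gives [[3, -1, -2], [3, 3, 3], [-1, -2, -1]].

[[3, -1, -2], [3, 3, 3], [-1, -2, -1]]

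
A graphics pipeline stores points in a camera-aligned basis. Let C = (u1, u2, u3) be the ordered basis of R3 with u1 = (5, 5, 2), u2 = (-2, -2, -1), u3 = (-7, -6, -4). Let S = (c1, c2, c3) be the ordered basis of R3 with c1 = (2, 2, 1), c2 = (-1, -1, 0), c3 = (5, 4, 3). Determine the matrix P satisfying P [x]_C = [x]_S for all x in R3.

Let M have columns uj and N have columns cj. Then for every x, N [x]_S = x = M [x]_C, so P = N^(-1) M.
Since det N = 1, N^(-1) has integer entries; multiplying gives P = [[2, -1, -1], [-1, 0, 0], [0, 0, -1]].

[[2, -1, -1], [-1, 0, 0], [0, 0, -1]]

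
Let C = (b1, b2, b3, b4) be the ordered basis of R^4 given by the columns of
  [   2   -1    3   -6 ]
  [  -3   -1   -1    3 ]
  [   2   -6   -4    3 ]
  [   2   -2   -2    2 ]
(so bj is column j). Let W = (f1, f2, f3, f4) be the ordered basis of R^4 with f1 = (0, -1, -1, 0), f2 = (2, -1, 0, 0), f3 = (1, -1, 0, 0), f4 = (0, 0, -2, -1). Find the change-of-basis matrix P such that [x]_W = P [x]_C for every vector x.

[[2, 2, 0, 1], [1, 0, 2, -2], [0, -1, -1, -2], [-2, 2, 2, -2]]

Take x = bj: its C-coordinates are the j-th standard unit vector, so P e_j — column j of P — equals [bj]_W.
b1 = 2f1 + f2 + 0·f3 - 2f4, giving column 1 = (2, 1, 0, -2); repeating for each j gives P = [[2, 2, 0, 1], [1, 0, 2, -2], [0, -1, -1, -2], [-2, 2, 2, -2]].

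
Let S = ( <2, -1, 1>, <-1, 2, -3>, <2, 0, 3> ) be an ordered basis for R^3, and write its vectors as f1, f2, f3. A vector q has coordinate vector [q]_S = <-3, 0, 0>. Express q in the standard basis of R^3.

By definition q = -3f1 + 0·f2 + 0·f3.
Summing componentwise gives <-6, 3, -3>.

<-6, 3, -3>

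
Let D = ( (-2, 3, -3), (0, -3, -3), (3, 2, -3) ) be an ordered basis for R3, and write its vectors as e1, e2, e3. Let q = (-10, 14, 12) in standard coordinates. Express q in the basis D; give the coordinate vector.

(2, -4, -2)

We seek scalars with c_1 e1 + ... + c_3 e3 = q; equivalently solve M c = q where the columns of M are e1, ..., e3.
Solving this 3x3 system gives c = (2, -4, -2).
Check: 2e1 - 4e2 - 2e3 = (-10, 14, 12).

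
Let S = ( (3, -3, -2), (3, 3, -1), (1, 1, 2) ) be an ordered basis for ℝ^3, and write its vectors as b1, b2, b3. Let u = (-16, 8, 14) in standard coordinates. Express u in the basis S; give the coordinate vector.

(-4, -2, 2)

Write u = c_1 b1 + ... + c_3 b3 and solve for the c_i.
Gaussian elimination on [M | u] yields c = (-4, -2, 2).
Check: -4b1 - 2b2 + 2b3 = (-16, 8, 14).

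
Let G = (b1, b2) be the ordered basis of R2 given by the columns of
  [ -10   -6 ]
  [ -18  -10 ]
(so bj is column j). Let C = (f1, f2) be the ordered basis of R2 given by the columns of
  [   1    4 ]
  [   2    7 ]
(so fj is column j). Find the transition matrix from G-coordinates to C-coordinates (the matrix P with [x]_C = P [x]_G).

[[-2, 2], [-2, -2]]

Take x = bj: its G-coordinates are the j-th standard unit vector, so P e_j — column j of P — equals [bj]_C.
b1 = -2f1 - 2f2, giving column 1 = [-2, -2]; repeating for each j gives P = [[-2, 2], [-2, -2]].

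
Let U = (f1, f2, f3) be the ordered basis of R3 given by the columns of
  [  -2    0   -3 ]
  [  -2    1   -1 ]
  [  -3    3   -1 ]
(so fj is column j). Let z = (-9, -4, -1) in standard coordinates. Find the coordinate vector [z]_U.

(3, 3, 1)

Write z = c_1 f1 + ... + c_3 f3 and solve for the c_i.
Solving this 3x3 system gives c = (3, 3, 1).
Check: 3f1 + 3f2 + f3 = (-9, -4, -1).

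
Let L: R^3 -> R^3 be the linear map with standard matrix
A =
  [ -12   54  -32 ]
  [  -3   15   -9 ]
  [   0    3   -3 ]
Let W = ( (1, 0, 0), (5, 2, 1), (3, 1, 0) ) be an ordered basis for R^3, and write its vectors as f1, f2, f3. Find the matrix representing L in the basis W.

Let P have columns f1, ..., f3. Then [L]_W = P^(-1) A P.
Here det P = -1, so P^(-1) is integer; computing A P first and then P^(-1)(A P) gives [[-3, 1, 3], [0, 3, 3], [-3, 0, 0]].

[[-3, 1, 3], [0, 3, 3], [-3, 0, 0]]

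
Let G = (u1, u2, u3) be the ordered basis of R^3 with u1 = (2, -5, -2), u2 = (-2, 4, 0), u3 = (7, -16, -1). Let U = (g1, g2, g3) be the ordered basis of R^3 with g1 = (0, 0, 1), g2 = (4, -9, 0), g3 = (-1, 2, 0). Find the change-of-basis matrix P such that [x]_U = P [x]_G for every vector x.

[[-2, 0, -1], [1, 0, 2], [2, 2, 1]]

Column j of P is [uj]_U, since P maps G-coordinates to U-coordinates.
Expressing u1 in U: u1 = -2g1 + g2 + 2g3, so column 1 of P is (-2, 1, 2).
Doing the same for each uj gives P = [[-2, 0, -1], [1, 0, 2], [2, 2, 1]].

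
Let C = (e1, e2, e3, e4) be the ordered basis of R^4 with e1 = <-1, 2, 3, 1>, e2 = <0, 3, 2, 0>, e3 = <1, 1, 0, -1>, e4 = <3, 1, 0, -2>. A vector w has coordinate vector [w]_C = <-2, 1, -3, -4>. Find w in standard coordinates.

<-13, -8, -4, 9>

The coordinates say w = -2e1 + e2 - 3e3 - 4e4; adding the scaled basis vectors gives <-13, -8, -4, 9>.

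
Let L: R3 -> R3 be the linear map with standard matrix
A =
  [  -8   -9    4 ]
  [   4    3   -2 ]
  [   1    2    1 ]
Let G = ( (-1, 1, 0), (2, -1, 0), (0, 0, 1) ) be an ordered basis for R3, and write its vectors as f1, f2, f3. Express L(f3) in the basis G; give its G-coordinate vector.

(0, 2, 1)

Compute L(f3) = A f3 = (4, -2, 1) in standard coordinates.
Then write this in G-coordinates: solve for y in y_1 f1 + ... + y_3 f3 = (4, -2, 1).
This gives y = (0, 2, 1), which is column 3 of [L]_G.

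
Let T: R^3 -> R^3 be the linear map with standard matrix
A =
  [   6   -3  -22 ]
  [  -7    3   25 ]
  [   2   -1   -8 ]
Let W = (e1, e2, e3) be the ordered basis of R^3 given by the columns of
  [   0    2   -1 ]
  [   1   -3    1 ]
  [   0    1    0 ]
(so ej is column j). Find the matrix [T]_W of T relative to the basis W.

The j-th column of [T]_W is [T(ej)]_W.
T(e1) = A e1 = [-3, 3, -1] = -e1 - e2 + e3, so column 1 is [-1, -1, 1].
Repeating for e2, e3 and assembling the columns gives [[-1, 0, -2], [-1, -1, -3], [1, -1, 3]].

[[-1, 0, -2], [-1, -1, -3], [1, -1, 3]]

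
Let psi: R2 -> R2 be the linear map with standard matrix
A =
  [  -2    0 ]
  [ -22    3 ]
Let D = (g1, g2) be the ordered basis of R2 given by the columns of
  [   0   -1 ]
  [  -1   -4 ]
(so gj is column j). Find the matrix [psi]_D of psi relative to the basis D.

[[3, -2], [0, -2]]

With P the matrix whose columns are g1, g2, [psi]_D = P^(-1) A P.
Column by column: psi(g1) = A g1 = <0, -3>; its D-coordinates <3, 0> give column 1.
Continuing for each basis vector yields [psi]_D = [[3, -2], [0, -2]].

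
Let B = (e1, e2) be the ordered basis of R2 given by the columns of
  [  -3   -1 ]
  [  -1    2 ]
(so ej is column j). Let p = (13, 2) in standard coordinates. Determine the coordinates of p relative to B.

Write p = c_1 e1 + c_2 e2 and solve for the c_i.
System: -3c_1 - c_2 = 13, -c_1 + 2c_2 = 2; solving gives c_1 = -4, c_2 = -1.
Check: -4e1 - e2 = (13, 2).

(-4, -1)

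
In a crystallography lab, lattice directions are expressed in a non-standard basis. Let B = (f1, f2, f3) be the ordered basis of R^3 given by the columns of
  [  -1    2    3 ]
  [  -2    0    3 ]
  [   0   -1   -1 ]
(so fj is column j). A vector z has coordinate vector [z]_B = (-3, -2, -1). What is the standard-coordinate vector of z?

(-4, 3, 3)

The coordinates say z = -3f1 - 2f2 - f3; adding the scaled basis vectors gives (-4, 3, 3).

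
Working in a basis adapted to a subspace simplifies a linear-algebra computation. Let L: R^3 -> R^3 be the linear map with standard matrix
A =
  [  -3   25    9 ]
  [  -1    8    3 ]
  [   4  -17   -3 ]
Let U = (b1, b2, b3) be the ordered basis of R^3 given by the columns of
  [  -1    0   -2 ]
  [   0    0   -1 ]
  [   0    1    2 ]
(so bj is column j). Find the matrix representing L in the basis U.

[[-1, -3, 1], [-2, 3, 3], [-1, -3, 0]]

Let P have columns b1, ..., b3. Then [L]_U = P^(-1) A P.
Here det P = -1, so P^(-1) is integer; computing A P first and then P^(-1)(A P) gives [[-1, -3, 1], [-2, 3, 3], [-1, -3, 0]].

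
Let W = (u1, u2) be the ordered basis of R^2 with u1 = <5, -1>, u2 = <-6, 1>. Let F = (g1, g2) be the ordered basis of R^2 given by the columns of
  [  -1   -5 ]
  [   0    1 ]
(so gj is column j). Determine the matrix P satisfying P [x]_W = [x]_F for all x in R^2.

Column j of P is [uj]_F, since P maps W-coordinates to F-coordinates.
Expressing u1 in F: u1 = 0·g1 - g2, so column 1 of P is <0, -1>.
Doing the same for each uj gives P = [[0, 1], [-1, 1]].

[[0, 1], [-1, 1]]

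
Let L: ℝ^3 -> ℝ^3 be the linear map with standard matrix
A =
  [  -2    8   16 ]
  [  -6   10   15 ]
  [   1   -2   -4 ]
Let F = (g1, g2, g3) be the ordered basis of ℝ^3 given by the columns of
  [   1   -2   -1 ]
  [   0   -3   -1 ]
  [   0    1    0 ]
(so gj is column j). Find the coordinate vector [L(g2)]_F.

[-1, 0, 3]

Compute L(g2) = A g2 = [-4, -3, 0] in standard coordinates.
Then write this in F-coordinates: solve for y in y_1 g1 + ... + y_3 g3 = [-4, -3, 0].
This gives y = [-1, 0, 3], which is column 2 of [L]_F.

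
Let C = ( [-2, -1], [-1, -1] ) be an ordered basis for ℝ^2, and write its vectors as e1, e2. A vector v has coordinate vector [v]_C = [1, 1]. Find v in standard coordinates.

[-3, -2]

v = M [v]_C, where M has columns e1, e2.
Carrying out the matrix-vector product, v = [-3, -2].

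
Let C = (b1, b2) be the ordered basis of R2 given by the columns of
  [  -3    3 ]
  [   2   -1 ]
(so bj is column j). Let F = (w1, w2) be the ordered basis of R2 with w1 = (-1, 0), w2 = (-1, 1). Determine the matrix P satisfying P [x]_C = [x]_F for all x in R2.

[[1, -2], [2, -1]]

Take x = bj: its C-coordinates are the j-th standard unit vector, so P e_j — column j of P — equals [bj]_F.
b1 = w1 + 2w2, giving column 1 = (1, 2); repeating for each j gives P = [[1, -2], [2, -1]].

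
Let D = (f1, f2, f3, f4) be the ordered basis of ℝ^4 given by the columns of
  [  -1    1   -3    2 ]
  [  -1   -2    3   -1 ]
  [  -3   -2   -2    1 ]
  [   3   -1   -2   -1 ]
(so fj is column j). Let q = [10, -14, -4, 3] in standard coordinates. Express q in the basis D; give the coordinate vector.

[q]_D is the unique c with M c = q, where M has columns f1, ..., f4.
Row-reducing the augmented matrix [M | q] gives c = (1, 3, -2, 1).
Check: f1 + 3f2 - 2f3 + f4 = [10, -14, -4, 3].

[1, 3, -2, 1]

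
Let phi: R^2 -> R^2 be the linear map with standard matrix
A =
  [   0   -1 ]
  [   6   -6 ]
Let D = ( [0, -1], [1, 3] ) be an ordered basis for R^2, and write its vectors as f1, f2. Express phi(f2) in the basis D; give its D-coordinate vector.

[3, -3]

Column 2 of [phi]_D is the D-coordinate vector of phi(f2).
In standard coordinates phi(f2) = A f2 = [-3, -12].
Converting to D: [-3, -12] = 3f1 - 3f2, so the coordinate vector is [3, -3].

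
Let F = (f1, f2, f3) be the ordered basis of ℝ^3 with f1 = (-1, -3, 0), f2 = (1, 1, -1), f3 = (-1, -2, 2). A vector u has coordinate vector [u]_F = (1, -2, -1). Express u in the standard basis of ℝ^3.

(-2, -3, 0)

u = M [u]_F, where M has columns f1, ..., f3.
Carrying out the matrix-vector product, u = (-2, -3, 0).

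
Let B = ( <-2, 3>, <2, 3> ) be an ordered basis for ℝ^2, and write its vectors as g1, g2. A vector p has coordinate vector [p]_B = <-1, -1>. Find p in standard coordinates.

<0, -6>

By definition p = -g1 - g2.
Summing componentwise gives <0, -6>.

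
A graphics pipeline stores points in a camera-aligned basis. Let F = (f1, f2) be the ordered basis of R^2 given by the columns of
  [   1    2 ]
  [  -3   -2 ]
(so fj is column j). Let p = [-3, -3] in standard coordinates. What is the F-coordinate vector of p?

We seek scalars with c_1 f1 + c_2 f2 = p; equivalently solve M c = p where the columns of M are f1, f2.
System: c_1 + 2c_2 = -3, -3c_1 - 2c_2 = -3; solving gives c_1 = 3, c_2 = -3.
Check: 3f1 - 3f2 = [-3, -3].

[3, -3]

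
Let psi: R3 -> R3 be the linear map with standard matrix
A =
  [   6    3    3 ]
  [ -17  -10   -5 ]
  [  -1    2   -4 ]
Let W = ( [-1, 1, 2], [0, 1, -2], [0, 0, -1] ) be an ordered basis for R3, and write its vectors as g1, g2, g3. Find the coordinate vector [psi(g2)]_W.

[3, -3, 2]

Column 2 of [psi]_W is the W-coordinate vector of psi(g2).
In standard coordinates psi(g2) = A g2 = [-3, 0, 10].
Converting to W: [-3, 0, 10] = 3g1 - 3g2 + 2g3, so the coordinate vector is [3, -3, 2].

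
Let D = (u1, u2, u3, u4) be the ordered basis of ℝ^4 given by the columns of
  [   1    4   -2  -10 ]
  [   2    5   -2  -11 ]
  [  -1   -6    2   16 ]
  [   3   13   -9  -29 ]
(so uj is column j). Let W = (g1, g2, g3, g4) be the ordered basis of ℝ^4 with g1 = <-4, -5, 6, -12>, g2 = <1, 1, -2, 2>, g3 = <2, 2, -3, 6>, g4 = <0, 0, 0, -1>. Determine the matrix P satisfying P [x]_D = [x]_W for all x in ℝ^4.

Column j of P is [uj]_W, since P maps D-coordinates to W-coordinates.
Expressing u1 in W: u1 = -g1 - g2 - g3 + g4, so column 1 of P is <-1, -1, -1, 1>.
Doing the same for each uj gives P = [[-1, -1, 0, 1], [-1, 0, 2, -2], [-1, 0, -2, -2], [1, -1, 1, 1]].

[[-1, -1, 0, 1], [-1, 0, 2, -2], [-1, 0, -2, -2], [1, -1, 1, 1]]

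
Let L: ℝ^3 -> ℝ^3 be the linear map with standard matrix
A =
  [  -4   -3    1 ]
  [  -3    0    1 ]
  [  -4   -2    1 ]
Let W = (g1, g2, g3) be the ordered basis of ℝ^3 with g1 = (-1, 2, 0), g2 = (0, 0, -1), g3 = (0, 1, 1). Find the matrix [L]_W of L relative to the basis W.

[[2, 1, 2], [-1, -2, -2], [-1, -3, -3]]

With P the matrix whose columns are g1, ..., g3, [L]_W = P^(-1) A P.
Column by column: L(g1) = A g1 = (-2, 3, 0); its W-coordinates (2, -1, -1) give column 1.
Continuing for each basis vector yields [L]_W = [[2, 1, 2], [-1, -2, -2], [-1, -3, -3]].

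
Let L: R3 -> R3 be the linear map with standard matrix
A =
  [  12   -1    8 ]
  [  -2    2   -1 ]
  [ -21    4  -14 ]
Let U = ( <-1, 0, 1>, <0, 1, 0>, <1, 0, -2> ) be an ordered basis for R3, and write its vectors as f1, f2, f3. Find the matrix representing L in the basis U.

[[1, -2, 1], [1, 2, 0], [-3, -3, -3]]

Let P have columns f1, ..., f3. Then [L]_U = P^(-1) A P.
Here det P = 1, so P^(-1) is integer; computing A P first and then P^(-1)(A P) gives [[1, -2, 1], [1, 2, 0], [-3, -3, -3]].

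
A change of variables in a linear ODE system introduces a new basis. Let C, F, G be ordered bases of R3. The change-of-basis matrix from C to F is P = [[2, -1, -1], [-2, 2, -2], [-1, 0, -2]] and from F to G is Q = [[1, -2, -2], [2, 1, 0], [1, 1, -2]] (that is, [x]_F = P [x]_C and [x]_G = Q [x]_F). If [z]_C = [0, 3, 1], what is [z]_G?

Apply P to get F-coordinates [-4, 4, -2], then Q to get G-coordinates.
The result is [z]_G = [-8, -4, 4].

[-8, -4, 4]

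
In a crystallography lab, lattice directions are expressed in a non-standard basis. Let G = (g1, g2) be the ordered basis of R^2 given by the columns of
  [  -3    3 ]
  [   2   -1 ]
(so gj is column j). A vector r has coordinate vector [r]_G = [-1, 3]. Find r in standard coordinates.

r = M [r]_G, where M has columns g1, g2.
Carrying out the matrix-vector product, r = [12, -5].

[12, -5]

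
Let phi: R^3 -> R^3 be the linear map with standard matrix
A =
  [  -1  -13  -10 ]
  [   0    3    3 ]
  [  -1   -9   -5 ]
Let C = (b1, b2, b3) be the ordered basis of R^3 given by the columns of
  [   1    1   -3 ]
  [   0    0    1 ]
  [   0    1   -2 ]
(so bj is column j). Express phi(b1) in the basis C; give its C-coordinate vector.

Compute phi(b1) = A b1 = [-1, 0, -1] in standard coordinates.
Then write this in C-coordinates: solve for y in y_1 b1 + ... + y_3 b3 = [-1, 0, -1].
This gives y = [0, -1, 0], which is column 1 of [phi]_C.

[0, -1, 0]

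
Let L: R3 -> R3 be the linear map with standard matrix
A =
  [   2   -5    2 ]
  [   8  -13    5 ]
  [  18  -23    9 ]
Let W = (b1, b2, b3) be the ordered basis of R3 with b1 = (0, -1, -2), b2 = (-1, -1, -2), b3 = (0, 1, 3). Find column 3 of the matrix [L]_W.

Column 3 of [L]_W is the W-coordinate vector of L(b3).
In standard coordinates L(b3) = A b3 = (1, 2, 4).
Converting to W: (1, 2, 4) = -b1 - b2 + 0·b3, so the coordinate vector is (-1, -1, 0).

(-1, -1, 0)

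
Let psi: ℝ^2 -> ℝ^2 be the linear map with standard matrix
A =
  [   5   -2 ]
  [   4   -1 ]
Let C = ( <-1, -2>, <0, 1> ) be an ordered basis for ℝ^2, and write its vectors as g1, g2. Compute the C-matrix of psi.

Let P have columns g1, g2. Then [psi]_C = P^(-1) A P.
Here det P = -1, so P^(-1) is integer; computing A P first and then P^(-1)(A P) gives [[1, 2], [0, 3]].

[[1, 2], [0, 3]]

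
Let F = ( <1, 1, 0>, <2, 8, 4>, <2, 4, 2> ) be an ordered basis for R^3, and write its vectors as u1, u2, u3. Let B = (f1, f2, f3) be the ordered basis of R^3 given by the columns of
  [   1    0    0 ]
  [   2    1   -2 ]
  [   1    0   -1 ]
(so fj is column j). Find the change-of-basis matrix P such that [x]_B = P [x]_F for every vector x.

Take x = uj: its F-coordinates are the j-th standard unit vector, so P e_j — column j of P — equals [uj]_B.
u1 = f1 + f2 + f3, giving column 1 = <1, 1, 1>; repeating for each j gives P = [[1, 2, 2], [1, 0, 0], [1, -2, 0]].

[[1, 2, 2], [1, 0, 0], [1, -2, 0]]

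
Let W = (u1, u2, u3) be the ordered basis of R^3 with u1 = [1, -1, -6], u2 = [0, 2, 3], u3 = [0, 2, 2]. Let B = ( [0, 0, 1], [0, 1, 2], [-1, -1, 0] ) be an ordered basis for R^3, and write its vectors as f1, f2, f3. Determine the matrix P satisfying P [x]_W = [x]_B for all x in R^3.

Let M have columns uj and N have columns fj. Then for every x, N [x]_B = x = M [x]_W, so P = N^(-1) M.
Since det N = 1, N^(-1) has integer entries; multiplying gives P = [[-2, -1, -2], [-2, 2, 2], [-1, 0, 0]].

[[-2, -1, -2], [-2, 2, 2], [-1, 0, 0]]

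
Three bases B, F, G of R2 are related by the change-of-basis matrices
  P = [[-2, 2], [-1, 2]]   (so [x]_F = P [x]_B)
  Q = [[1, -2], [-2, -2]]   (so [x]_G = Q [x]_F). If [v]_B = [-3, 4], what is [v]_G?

[-8, -50]

Apply P to get F-coordinates [14, 11], then Q to get G-coordinates.
The result is [v]_G = [-8, -50].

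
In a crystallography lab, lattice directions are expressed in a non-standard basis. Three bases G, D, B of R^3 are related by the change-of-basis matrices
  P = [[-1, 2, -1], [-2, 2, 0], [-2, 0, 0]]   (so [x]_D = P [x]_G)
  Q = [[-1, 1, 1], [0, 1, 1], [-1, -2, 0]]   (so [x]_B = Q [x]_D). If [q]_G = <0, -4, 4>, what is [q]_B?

<4, -8, 28>

Composing the changes, [q]_B = Q P [q]_G.
Q P = [[-3, 0, 1], [-4, 2, 0], [5, -6, 1]]; applying this to <0, -4, 4> gives <4, -8, 28>.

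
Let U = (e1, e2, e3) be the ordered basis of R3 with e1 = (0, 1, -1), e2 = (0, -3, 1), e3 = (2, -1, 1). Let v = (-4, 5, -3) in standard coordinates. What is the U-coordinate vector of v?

(0, -1, -2)

We seek scalars with c_1 e1 + ... + c_3 e3 = v; equivalently solve M c = v where the columns of M are e1, ..., e3.
Solving this 3x3 system gives c = (0, -1, -2).
Check: 0·e1 - e2 - 2e3 = (-4, 5, -3).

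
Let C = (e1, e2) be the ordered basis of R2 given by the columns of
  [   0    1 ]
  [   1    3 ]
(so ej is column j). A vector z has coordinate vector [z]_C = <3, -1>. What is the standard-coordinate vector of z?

<-1, 0>

By definition z = 3e1 - e2.
Summing componentwise gives <-1, 0>.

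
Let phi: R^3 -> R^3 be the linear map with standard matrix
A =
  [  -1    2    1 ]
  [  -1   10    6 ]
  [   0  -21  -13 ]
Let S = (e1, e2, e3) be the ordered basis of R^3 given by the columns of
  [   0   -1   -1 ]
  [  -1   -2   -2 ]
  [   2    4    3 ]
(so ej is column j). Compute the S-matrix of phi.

Let P have columns e1, ..., e3. Then [phi]_S = P^(-1) A P.
Here det P = 1, so P^(-1) is integer; computing A P first and then P^(-1)(A P) gives [[-2, -3, 1], [-1, -1, 1], [1, 0, -1]].

[[-2, -3, 1], [-1, -1, 1], [1, 0, -1]]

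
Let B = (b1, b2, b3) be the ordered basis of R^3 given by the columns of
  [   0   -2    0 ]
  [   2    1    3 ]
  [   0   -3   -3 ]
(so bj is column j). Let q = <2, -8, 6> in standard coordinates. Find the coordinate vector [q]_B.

We seek scalars with c_1 b1 + ... + c_3 b3 = q; equivalently solve M c = q where the columns of M are b1, ..., b3.
Gaussian elimination on [M | q] yields c = (-2, -1, -1).
Check: -2b1 - b2 - b3 = <2, -8, 6>.

<-2, -1, -1>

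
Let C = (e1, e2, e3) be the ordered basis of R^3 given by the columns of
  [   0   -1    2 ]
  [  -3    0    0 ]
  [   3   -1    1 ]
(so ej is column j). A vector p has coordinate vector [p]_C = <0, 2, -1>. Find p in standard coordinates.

<-4, 0, -3>

p = M [p]_C, where M has columns e1, ..., e3.
Carrying out the matrix-vector product, p = <-4, 0, -3>.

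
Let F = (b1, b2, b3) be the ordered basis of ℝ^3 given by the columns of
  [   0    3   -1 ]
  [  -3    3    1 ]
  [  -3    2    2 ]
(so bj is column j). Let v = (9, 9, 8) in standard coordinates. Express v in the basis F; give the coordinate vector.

[v]_F is the unique c with M c = v, where M has columns b1, ..., b3.
Row-reducing the augmented matrix [M | v] gives c = (2, 4, 3).
Check: 2b1 + 4b2 + 3b3 = (9, 9, 8).

(2, 4, 3)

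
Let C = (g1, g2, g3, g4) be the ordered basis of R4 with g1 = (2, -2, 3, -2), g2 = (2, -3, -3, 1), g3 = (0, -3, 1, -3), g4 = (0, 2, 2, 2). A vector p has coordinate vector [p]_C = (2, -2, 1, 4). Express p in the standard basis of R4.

(0, 7, 21, -1)

p = M [p]_C, where M has columns g1, ..., g4.
Carrying out the matrix-vector product, p = (0, 7, 21, -1).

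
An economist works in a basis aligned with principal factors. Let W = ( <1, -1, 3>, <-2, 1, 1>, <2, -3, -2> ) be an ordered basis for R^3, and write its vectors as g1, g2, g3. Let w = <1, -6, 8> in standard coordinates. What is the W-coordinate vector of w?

<3, 3, 2>

Write w = c_1 g1 + ... + c_3 g3 and solve for the c_i.
Gaussian elimination on [M | w] yields c = (3, 3, 2).
Check: 3g1 + 3g2 + 2g3 = <1, -6, 8>.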